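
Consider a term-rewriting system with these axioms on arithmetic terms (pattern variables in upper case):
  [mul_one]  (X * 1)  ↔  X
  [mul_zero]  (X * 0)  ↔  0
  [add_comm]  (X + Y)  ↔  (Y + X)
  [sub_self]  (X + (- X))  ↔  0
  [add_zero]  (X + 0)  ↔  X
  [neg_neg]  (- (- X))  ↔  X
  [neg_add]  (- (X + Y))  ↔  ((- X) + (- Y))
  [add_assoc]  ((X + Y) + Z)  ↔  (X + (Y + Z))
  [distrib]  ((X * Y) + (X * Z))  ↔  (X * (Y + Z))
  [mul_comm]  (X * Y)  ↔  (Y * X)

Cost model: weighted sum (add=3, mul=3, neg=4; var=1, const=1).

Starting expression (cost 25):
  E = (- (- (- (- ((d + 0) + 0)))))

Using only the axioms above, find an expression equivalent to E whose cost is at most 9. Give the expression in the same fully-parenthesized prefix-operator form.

(1) ((d + 0) + 0)  =[add_zero →]=  (d + 0)    ⊢ (- (- (- (- (d + 0)))))
(2) (- (- (d + 0)))  =[neg_neg →]=  (d + 0)    ⊢ (- (- (d + 0)))
(3) (d + 0)  =[add_zero →]=  d    ⊢ cost 9, within 9

(- (- d))   [cost 9]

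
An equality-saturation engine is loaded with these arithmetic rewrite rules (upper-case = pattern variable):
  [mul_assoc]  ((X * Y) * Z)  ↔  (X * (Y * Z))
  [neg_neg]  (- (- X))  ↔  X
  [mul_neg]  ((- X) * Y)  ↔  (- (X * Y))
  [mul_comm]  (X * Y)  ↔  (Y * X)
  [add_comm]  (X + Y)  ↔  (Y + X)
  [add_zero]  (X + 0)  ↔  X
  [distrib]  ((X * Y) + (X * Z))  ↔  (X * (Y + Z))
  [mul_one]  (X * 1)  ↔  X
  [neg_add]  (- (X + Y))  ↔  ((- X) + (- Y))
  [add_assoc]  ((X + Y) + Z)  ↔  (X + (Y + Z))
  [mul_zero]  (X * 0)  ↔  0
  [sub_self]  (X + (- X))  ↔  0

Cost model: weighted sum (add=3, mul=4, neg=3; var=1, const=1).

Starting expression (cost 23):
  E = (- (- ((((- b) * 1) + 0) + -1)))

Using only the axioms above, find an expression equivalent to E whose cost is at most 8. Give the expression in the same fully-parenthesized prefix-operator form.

1. [mul_one →] ((- b) * 1)  →  (- b);  E = (- (- (((- b) + 0) + -1)))
2. [add_zero →] ((- b) + 0)  →  (- b);  E = (- (- ((- b) + -1)))
3. [neg_neg →] (- (- ((- b) + -1)))  →  ((- b) + -1);  cost 8 ≤ 8, done

((- b) + -1)   [cost 8]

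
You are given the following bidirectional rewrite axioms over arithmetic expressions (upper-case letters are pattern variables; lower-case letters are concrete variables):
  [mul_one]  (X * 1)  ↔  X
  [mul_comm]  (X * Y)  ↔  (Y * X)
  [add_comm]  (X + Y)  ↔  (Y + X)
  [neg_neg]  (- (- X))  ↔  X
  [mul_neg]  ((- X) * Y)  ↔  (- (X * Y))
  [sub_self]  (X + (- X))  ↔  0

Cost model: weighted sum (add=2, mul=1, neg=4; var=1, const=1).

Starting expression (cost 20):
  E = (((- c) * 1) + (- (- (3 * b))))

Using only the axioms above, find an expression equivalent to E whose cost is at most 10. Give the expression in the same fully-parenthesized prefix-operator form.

((- c) + (3 * b))   [cost 10]

1. [neg_neg →] (- (- (3 * b)))  →  (3 * b);  E = (((- c) * 1) + (3 * b))
2. [mul_neg →] ((- c) * 1)  →  (- (c * 1));  E = ((- (c * 1)) + (3 * b))
3. [mul_one →] (c * 1)  →  c;  cost 10 ≤ 10, done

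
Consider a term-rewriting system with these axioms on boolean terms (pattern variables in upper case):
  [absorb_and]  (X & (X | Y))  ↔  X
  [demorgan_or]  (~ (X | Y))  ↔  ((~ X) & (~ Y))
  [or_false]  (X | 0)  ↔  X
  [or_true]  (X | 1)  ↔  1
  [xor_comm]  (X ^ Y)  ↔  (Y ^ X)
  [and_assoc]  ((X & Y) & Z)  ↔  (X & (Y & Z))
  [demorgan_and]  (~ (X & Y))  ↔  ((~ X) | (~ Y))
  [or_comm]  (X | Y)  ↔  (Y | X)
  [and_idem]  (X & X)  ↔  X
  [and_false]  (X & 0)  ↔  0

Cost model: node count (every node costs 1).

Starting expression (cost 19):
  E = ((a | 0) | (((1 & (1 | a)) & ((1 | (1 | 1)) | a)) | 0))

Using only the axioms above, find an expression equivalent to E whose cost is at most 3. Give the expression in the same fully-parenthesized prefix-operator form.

(a | 1)   [cost 3]

step 1: or_true (→) rewrites (1 | 1) into 1, now ((a | 0) | (((1 & (1 | a)) & ((1 | 1) | a)) | 0))
step 2: or_false (→) rewrites (((1 & (1 | a)) & ((1 | 1) | a)) | 0) into ((1 & (1 | a)) & ((1 | 1) | a)), now ((a | 0) | ((1 & (1 | a)) & ((1 | 1) | a)))
step 3: absorb_and (→) rewrites (1 & (1 | a)) into 1, now ((a | 0) | (1 & ((1 | 1) | a)))
step 4: or_true (→) rewrites (1 | 1) into 1, now ((a | 0) | (1 & (1 | a)))
step 5: or_false (→) rewrites (a | 0) into a, now (a | (1 & (1 | a)))
step 6: absorb_and (→) rewrites (1 & (1 | a)) into 1, reaching cost 3 (bound 3)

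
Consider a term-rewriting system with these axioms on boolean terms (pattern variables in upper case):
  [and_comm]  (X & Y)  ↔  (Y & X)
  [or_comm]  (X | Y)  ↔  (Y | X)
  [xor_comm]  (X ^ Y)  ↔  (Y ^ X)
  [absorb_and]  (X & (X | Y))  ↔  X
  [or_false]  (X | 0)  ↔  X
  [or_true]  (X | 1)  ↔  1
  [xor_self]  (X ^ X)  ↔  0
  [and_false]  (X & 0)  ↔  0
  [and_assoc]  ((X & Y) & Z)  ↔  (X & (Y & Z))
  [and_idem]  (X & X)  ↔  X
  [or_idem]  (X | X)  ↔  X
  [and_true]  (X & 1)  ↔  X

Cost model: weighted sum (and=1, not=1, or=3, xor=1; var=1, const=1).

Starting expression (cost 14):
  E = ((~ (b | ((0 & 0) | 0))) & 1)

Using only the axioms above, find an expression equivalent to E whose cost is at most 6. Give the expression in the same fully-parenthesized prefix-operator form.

(~ (b | 0))   [cost 6]

step 1: and_idem (→) rewrites (0 & 0) into 0, now ((~ (b | (0 | 0))) & 1)
step 2: or_false (→) rewrites (0 | 0) into 0, now ((~ (b | 0)) & 1)
step 3: and_true (→) rewrites ((~ (b | 0)) & 1) into (~ (b | 0)), reaching cost 6 (bound 6)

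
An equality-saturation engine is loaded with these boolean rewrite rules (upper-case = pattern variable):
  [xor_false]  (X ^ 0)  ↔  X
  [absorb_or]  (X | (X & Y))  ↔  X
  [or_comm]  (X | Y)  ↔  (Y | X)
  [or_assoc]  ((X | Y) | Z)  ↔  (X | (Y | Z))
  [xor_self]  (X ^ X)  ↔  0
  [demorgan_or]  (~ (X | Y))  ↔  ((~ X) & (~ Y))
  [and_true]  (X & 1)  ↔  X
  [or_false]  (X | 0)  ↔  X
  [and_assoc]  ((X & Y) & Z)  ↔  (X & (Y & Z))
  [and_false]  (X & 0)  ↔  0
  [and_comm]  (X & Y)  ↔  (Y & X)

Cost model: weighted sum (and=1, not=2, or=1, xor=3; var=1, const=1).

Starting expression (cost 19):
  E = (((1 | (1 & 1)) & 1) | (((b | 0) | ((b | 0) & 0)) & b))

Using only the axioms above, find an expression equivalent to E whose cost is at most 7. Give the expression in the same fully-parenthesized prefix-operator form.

1. [absorb_or →] ((b | 0) | ((b | 0) & 0))  →  (b | 0);  E = (((1 | (1 & 1)) & 1) | ((b | 0) & b))
2. [or_false →] (b | 0)  →  b;  E = (((1 | (1 & 1)) & 1) | (b & b))
3. [absorb_or →] (1 | (1 & 1))  →  1;  cost 7 ≤ 7, done

((1 & 1) | (b & b))   [cost 7]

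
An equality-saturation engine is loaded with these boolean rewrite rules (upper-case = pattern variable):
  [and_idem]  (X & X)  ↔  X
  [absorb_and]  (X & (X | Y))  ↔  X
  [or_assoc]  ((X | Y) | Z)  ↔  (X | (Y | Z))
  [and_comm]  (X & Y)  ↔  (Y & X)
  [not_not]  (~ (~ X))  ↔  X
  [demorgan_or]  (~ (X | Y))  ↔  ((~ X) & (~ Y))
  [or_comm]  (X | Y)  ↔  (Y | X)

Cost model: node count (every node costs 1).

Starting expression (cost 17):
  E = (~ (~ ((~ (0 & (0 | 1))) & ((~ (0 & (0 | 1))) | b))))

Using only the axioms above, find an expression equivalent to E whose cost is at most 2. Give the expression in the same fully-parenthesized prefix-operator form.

(~ 0)   [cost 2]

step 1: absorb_and (→) rewrites ((~ (0 & (0 | 1))) & ((~ (0 & (0 | 1))) | b)) into (~ (0 & (0 | 1))), now (~ (~ (~ (0 & (0 | 1)))))
step 2: absorb_and (→) rewrites (0 & (0 | 1)) into 0, now (~ (~ (~ 0)))
step 3: not_not (→) rewrites (~ (~ 0)) into 0, reaching cost 2 (bound 2)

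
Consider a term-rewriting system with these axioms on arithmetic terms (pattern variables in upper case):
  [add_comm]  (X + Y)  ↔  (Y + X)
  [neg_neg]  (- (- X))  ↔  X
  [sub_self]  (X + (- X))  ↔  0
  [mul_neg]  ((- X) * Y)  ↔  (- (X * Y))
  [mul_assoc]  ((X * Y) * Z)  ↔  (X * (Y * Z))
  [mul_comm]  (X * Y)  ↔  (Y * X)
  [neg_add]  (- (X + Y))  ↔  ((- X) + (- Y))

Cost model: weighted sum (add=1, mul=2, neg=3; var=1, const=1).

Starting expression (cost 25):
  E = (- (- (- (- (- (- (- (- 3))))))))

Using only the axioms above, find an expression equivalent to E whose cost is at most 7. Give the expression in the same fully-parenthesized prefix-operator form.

(- (- 3))   [cost 7]

1. [neg_neg →] (- (- (- (- (- 3)))))  →  (- (- (- 3)));  E = (- (- (- (- (- (- 3))))))
2. [neg_neg →] (- (- (- (- 3))))  →  (- (- 3));  E = (- (- (- (- 3))))
3. [neg_neg →] (- (- 3))  →  3;  cost 7 ≤ 7, done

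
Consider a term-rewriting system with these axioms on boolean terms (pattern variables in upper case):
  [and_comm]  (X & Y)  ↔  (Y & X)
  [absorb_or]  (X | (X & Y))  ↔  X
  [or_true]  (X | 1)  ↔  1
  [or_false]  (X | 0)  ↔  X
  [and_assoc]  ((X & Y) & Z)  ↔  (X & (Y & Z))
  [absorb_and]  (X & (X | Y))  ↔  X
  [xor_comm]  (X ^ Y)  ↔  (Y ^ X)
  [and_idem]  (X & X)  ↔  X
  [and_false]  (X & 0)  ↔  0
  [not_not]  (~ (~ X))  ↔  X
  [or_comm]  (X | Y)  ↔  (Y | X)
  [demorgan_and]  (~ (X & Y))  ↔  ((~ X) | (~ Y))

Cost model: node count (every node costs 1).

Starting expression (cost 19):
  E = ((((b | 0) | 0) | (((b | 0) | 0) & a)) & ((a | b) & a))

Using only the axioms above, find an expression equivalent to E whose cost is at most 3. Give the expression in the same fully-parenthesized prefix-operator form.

(b & a)   [cost 3]

(1) (((b | 0) | 0) | (((b | 0) | 0) & a))  =[absorb_or →]=  ((b | 0) | 0)    ⊢ (((b | 0) | 0) & ((a | b) & a))
(2) (b | 0)  =[or_false →]=  b    ⊢ ((b | 0) & ((a | b) & a))
(3) ((a | b) & a)  =[and_comm →]=  (a & (a | b))    ⊢ ((b | 0) & (a & (a | b)))
(4) (a & (a | b))  =[absorb_and →]=  a    ⊢ ((b | 0) & a)
(5) (b | 0)  =[or_false →]=  b    ⊢ cost 3, within 3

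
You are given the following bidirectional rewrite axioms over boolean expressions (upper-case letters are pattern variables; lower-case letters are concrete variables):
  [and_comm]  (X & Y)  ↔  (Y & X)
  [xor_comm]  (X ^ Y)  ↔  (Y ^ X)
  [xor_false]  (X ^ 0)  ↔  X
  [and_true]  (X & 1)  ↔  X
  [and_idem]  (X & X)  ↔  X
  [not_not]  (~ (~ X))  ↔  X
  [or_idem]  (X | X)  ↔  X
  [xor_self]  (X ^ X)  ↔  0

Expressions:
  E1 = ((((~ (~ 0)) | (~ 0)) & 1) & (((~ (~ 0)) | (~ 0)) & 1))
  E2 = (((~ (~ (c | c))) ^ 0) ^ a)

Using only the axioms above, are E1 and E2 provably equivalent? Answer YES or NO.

All listed rules preserve value, hence provable equivalence implies equal values everywhere; look for a separating assignment.
a=0, c=0 gives E1 ↦ 1, E2 ↦ 0; values differ ⇒ not provably equivalent.

NO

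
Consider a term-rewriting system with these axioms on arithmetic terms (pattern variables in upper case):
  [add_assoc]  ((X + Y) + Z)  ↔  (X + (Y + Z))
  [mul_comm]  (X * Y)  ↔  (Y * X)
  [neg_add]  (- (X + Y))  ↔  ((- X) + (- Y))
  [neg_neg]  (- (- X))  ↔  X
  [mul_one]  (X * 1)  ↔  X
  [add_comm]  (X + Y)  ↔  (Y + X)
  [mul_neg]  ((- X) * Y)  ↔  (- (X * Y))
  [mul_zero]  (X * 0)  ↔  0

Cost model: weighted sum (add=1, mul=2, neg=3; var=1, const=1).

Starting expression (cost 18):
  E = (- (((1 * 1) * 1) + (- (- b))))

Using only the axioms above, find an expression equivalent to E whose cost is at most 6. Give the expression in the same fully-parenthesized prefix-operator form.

1. [neg_neg →] (- (- b))  →  b;  E = (- (((1 * 1) * 1) + b))
2. [mul_one →] ((1 * 1) * 1)  →  (1 * 1);  E = (- ((1 * 1) + b))
3. [mul_one →] (1 * 1)  →  1;  cost 6 ≤ 6, done

(- (1 + b))   [cost 6]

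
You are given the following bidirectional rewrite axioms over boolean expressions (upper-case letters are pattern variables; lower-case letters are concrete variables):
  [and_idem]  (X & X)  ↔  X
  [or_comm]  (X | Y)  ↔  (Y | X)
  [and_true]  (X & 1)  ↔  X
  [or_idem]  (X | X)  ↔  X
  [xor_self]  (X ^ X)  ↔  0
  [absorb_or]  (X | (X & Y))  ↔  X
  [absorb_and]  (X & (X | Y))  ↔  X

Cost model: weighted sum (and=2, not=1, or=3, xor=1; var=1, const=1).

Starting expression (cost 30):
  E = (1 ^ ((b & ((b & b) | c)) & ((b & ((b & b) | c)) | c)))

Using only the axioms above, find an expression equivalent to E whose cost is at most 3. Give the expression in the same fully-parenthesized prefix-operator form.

step 1: absorb_and (→) rewrites ((b & ((b & b) | c)) & ((b & ((b & b) | c)) | c)) into (b & ((b & b) | c)), now (1 ^ (b & ((b & b) | c)))
step 2: and_idem (→) rewrites (b & b) into b, now (1 ^ (b & (b | c)))
step 3: absorb_and (→) rewrites (b & (b | c)) into b, reaching cost 3 (bound 3)

(1 ^ b)   [cost 3]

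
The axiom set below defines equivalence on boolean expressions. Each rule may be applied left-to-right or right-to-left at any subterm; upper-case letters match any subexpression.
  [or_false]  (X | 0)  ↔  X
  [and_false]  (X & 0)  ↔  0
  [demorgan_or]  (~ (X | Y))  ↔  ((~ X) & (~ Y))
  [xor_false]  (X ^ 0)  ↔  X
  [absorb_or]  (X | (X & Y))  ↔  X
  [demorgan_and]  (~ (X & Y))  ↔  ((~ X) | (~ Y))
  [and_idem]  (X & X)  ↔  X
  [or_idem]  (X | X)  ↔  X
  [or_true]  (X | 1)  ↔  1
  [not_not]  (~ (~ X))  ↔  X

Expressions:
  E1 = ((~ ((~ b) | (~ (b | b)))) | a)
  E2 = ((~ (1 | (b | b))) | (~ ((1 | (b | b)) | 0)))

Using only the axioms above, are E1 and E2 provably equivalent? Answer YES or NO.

Every axiom is a valid identity, so a rewrite proof would force E1 and E2 to agree under every assignment.
At a=0, b=1: E1 = 1 but E2 = 0; they differ, so no derivation exists.

NO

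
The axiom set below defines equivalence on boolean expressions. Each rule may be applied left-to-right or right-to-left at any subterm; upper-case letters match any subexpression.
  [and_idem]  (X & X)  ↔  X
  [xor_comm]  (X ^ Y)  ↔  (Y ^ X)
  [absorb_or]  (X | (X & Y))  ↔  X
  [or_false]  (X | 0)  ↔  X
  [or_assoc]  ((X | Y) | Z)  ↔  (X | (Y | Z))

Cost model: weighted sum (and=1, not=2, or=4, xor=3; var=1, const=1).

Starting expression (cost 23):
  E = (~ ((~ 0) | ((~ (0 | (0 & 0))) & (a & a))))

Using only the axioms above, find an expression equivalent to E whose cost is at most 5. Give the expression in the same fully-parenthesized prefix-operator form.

(~ (~ 0))   [cost 5]

step 1: absorb_or (→) rewrites (0 | (0 & 0)) into 0, now (~ ((~ 0) | ((~ 0) & (a & a))))
step 2: and_idem (→) rewrites (a & a) into a, now (~ ((~ 0) | ((~ 0) & a)))
step 3: absorb_or (→) rewrites ((~ 0) | ((~ 0) & a)) into (~ 0), reaching cost 5 (bound 5)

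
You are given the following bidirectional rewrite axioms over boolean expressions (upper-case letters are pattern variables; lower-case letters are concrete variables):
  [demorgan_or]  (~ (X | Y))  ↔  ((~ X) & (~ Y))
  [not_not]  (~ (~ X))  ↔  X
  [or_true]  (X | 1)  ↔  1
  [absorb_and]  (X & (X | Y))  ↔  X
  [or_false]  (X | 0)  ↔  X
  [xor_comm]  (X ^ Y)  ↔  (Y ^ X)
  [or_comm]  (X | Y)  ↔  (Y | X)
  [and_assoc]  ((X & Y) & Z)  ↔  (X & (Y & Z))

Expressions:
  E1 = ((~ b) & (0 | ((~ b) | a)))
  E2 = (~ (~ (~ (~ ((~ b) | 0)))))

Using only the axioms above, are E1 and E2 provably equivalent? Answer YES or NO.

step 1: or_comm (→) rewrites (0 | ((~ b) | a)) into (((~ b) | a) | 0), now ((~ b) & (((~ b) | a) | 0))
step 2: or_false (→) rewrites (((~ b) | a) | 0) into ((~ b) | a), now ((~ b) & ((~ b) | a))
step 3: absorb_and (→) rewrites ((~ b) & ((~ b) | a)) into (~ b)
step 4: not_not (←) rewrites b into (~ (~ b)), now (~ (~ (~ b)))
step 5: not_not (←) rewrites (~ (~ (~ b))) into (~ (~ (~ (~ (~ b)))))
step 6: or_false (←) rewrites (~ b) into ((~ b) | 0), which is E2

YES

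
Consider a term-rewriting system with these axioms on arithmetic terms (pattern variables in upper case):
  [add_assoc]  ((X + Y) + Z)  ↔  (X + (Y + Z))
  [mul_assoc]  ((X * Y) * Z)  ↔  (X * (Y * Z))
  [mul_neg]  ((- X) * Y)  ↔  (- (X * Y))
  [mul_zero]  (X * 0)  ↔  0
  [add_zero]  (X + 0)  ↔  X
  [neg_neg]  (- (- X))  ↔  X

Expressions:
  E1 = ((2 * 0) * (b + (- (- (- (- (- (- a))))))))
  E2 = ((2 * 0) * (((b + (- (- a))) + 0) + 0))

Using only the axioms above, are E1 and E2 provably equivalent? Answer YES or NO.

YES

1. [neg_neg →] (- (- (- (- (- a)))))  →  (- (- (- a)));  E1 = ((2 * 0) * (b + (- (- (- (- a))))))
2. [neg_neg →] (- (- (- (- a))))  →  (- (- a));  E1 = ((2 * 0) * (b + (- (- a))))
3. [add_zero ←] (b + (- (- a)))  →  ((b + (- (- a))) + 0);  E1 = ((2 * 0) * ((b + (- (- a))) + 0))
4. [add_zero ←] ((b + (- (- a))) + 0)  →  (((b + (- (- a))) + 0) + 0);  this is E2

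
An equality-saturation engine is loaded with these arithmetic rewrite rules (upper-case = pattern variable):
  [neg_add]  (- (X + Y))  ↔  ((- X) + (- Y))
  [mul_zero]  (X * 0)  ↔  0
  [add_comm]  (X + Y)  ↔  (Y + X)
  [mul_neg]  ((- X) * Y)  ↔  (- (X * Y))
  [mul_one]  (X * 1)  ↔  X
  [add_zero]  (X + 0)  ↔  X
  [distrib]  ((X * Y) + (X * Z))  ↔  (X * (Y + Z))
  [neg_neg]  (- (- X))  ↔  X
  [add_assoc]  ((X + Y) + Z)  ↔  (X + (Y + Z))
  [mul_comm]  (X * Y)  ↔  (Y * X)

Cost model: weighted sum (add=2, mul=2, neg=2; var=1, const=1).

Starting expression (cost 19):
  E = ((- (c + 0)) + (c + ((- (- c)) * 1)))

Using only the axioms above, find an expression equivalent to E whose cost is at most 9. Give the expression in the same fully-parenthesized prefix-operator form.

((- c) + (c + c))   [cost 9]

step 1: neg_neg (→) rewrites (- (- c)) into c, now ((- (c + 0)) + (c + (c * 1)))
step 2: mul_one (→) rewrites (c * 1) into c, now ((- (c + 0)) + (c + c))
step 3: add_zero (→) rewrites (c + 0) into c, reaching cost 9 (bound 9)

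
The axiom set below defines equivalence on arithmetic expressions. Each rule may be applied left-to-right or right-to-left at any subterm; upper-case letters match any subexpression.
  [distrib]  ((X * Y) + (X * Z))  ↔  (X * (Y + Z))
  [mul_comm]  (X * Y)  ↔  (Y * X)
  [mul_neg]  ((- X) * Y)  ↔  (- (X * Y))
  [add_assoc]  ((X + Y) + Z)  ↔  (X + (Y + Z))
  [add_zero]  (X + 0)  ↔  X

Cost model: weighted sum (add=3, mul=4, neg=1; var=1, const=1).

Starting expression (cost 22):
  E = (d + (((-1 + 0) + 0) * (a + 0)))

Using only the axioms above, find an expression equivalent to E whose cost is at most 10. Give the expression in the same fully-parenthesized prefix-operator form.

(d + (-1 * a))   [cost 10]

(1) (a + 0)  =[add_zero →]=  a    ⊢ (d + (((-1 + 0) + 0) * a))
(2) (-1 + 0)  =[add_zero →]=  -1    ⊢ (d + ((-1 + 0) * a))
(3) (-1 + 0)  =[add_zero →]=  -1    ⊢ cost 10, within 10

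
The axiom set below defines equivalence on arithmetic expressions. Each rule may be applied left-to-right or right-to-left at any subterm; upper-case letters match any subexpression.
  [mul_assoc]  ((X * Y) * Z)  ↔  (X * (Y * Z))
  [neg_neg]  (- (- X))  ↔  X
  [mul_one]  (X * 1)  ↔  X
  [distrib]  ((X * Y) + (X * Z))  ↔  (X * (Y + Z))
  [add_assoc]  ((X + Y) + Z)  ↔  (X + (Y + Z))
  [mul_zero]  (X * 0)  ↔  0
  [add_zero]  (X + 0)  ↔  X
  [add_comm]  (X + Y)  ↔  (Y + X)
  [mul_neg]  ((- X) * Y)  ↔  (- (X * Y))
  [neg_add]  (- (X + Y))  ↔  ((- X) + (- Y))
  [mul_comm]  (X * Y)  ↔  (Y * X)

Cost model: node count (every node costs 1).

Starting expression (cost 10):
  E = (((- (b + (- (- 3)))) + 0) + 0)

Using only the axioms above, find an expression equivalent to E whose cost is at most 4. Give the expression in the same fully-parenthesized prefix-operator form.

(- (b + 3))   [cost 4]

1. [add_zero →] (((- (b + (- (- 3)))) + 0) + 0)  →  ((- (b + (- (- 3)))) + 0)
2. [neg_neg →] (- (- 3))  →  3;  E = ((- (b + 3)) + 0)
3. [add_zero →] ((- (b + 3)) + 0)  →  (- (b + 3));  cost 4 ≤ 4, done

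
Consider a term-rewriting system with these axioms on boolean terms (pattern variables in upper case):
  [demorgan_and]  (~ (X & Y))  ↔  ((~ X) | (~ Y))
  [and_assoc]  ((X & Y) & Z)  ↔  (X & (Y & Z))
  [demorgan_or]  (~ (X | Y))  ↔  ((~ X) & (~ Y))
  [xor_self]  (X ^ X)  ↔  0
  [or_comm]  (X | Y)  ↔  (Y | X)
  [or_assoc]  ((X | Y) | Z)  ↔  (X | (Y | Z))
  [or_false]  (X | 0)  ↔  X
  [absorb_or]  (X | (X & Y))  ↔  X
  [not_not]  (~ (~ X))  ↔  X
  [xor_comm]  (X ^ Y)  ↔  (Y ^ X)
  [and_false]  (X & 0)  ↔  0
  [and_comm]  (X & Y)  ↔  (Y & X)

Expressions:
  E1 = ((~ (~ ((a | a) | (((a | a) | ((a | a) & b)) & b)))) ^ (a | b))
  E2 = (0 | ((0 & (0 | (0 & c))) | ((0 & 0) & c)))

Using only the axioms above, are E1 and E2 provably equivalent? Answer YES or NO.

NO

The axioms are sound identities: if E1 ↔* E2 then E1 and E2 evaluate identically under any assignment.
Under a=0, b=1, c=0: E1 evaluates to 1, E2 to 0. Distinct ⇒ no rewrite sequence connects them.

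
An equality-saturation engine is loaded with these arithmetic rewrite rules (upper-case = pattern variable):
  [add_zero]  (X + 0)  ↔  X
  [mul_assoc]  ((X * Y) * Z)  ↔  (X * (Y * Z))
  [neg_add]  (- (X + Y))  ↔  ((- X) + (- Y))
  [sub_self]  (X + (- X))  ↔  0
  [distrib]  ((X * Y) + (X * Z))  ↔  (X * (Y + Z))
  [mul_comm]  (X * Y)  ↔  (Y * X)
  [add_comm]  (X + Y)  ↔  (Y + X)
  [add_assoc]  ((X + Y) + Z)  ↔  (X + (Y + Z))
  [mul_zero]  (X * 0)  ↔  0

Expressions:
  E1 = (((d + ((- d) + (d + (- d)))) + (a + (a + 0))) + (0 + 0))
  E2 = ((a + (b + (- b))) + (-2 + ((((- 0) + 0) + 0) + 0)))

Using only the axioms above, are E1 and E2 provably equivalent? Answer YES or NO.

NO

All listed rules preserve value, hence provable equivalence implies equal values everywhere; look for a separating assignment.
a=0, b=0, d=0 gives E1 ↦ 0, E2 ↦ -2; values differ ⇒ not provably equivalent.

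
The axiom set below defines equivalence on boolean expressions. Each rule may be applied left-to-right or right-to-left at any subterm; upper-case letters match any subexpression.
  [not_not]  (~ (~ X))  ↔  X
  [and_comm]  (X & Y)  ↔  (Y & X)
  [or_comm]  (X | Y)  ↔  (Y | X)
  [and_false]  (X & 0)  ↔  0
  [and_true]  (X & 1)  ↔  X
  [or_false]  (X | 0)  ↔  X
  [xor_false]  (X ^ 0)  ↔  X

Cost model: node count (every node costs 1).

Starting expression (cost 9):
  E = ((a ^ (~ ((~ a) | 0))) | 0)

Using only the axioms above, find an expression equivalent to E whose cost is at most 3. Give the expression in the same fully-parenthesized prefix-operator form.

step 1: or_false (→) rewrites ((~ a) | 0) into (~ a), now ((a ^ (~ (~ a))) | 0)
step 2: or_false (→) rewrites ((a ^ (~ (~ a))) | 0) into (a ^ (~ (~ a)))
step 3: not_not (→) rewrites (~ (~ a)) into a, reaching cost 3 (bound 3)

(a ^ a)   [cost 3]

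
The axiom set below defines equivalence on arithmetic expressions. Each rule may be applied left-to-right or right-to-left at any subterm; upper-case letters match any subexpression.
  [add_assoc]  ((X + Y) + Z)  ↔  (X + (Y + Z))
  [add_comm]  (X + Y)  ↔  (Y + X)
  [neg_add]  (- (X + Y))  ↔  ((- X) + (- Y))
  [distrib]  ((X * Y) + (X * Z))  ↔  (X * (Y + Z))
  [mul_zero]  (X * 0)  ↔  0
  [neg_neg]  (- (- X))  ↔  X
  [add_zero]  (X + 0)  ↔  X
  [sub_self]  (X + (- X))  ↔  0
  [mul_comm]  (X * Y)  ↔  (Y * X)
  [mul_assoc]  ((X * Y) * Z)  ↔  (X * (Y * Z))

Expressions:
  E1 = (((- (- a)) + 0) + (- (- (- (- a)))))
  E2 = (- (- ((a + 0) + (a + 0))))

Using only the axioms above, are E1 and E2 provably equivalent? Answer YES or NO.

step 1: neg_neg (→) rewrites (- (- (- (- a)))) into (- (- a)), now (((- (- a)) + 0) + (- (- a)))
step 2: neg_neg (→) rewrites (- (- a)) into a, now (((- (- a)) + 0) + a)
step 3: add_zero (→) rewrites ((- (- a)) + 0) into (- (- a)), now ((- (- a)) + a)
step 4: neg_neg (→) rewrites (- (- a)) into a, now (a + a)
step 5: add_zero (←) rewrites a into (a + 0), now (a + (a + 0))
step 6: add_zero (←) rewrites a into (a + 0), now ((a + 0) + (a + 0))
step 7: neg_neg (←) rewrites ((a + 0) + (a + 0)) into (- (- ((a + 0) + (a + 0)))), which is E2

YES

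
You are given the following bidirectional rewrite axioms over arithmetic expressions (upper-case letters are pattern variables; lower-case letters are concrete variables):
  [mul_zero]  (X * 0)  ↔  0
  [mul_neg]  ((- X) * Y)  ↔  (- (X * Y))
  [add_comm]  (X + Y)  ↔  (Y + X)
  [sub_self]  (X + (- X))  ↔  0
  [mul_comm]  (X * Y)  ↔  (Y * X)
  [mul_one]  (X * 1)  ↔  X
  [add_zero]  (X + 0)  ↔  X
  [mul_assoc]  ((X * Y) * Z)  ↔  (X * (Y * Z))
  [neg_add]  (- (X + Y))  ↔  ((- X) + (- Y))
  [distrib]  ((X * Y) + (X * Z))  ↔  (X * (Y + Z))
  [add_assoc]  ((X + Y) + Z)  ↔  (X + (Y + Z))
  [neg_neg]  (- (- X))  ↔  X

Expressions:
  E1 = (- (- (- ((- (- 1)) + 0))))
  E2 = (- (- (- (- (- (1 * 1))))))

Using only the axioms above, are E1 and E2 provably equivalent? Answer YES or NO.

YES

1. [neg_neg →] (- (- ((- (- 1)) + 0)))  →  ((- (- 1)) + 0);  E1 = (- ((- (- 1)) + 0))
2. [add_zero →] ((- (- 1)) + 0)  →  (- (- 1));  E1 = (- (- (- 1)))
3. [neg_neg →] (- (- (- 1)))  →  (- 1)
4. [mul_one ←] 1  →  (1 * 1);  E1 = (- (1 * 1))
5. [neg_neg ←] (1 * 1)  →  (- (- (1 * 1)));  E1 = (- (- (- (1 * 1))))
6. [neg_neg ←] (- (- (1 * 1)))  →  (- (- (- (- (1 * 1)))));  this is E2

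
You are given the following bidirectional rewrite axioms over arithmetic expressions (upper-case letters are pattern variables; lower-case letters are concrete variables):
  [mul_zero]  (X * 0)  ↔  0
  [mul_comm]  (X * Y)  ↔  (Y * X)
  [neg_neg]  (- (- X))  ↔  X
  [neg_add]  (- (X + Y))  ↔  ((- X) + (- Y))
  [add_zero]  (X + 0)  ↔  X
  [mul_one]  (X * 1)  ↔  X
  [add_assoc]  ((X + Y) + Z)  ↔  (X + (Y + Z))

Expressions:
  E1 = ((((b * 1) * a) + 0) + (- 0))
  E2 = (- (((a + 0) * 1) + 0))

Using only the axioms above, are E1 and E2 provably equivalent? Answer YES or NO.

NO

All listed rules preserve value, hence provable equivalence implies equal values everywhere; look for a separating assignment.
a=1, b=0 gives E1 ↦ 0, E2 ↦ -1; values differ ⇒ not provably equivalent.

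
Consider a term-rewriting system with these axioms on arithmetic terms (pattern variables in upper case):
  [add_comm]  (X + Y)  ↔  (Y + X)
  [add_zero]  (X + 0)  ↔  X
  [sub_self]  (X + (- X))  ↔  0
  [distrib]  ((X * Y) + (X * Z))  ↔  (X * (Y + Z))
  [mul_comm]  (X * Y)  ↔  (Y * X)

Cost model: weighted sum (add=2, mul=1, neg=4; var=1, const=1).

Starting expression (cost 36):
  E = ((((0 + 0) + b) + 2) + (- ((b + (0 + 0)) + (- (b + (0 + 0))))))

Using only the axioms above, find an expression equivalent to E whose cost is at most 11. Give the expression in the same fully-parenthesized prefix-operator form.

step 1: add_zero (→) rewrites (0 + 0) into 0, now ((((0 + 0) + b) + 2) + (- ((b + (0 + 0)) + (- (b + 0)))))
step 2: add_zero (→) rewrites (0 + 0) into 0, now ((((0 + 0) + b) + 2) + (- ((b + 0) + (- (b + 0)))))
step 3: add_zero (→) rewrites (b + 0) into b, now ((((0 + 0) + b) + 2) + (- ((b + 0) + (- b))))
step 4: add_zero (→) rewrites (0 + 0) into 0, now (((0 + b) + 2) + (- ((b + 0) + (- b))))
step 5: add_comm (→) rewrites (0 + b) into (b + 0), now (((b + 0) + 2) + (- ((b + 0) + (- b))))
step 6: add_zero (→) rewrites (b + 0) into b, now (((b + 0) + 2) + (- (b + (- b))))
step 7: sub_self (→) rewrites (b + (- b)) into 0, now (((b + 0) + 2) + (- 0))
step 8: add_zero (→) rewrites (b + 0) into b, reaching cost 11 (bound 11)

((b + 2) + (- 0))   [cost 11]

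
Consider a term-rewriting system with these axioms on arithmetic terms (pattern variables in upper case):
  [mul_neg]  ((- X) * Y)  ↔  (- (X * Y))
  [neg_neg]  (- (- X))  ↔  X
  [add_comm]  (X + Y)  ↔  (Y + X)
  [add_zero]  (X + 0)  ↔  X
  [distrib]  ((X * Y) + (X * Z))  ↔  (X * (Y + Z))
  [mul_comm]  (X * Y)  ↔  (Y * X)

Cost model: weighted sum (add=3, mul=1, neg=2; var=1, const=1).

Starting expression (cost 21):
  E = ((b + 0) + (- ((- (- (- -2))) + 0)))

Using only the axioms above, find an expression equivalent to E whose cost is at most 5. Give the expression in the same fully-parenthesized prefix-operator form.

(1) ((- (- (- -2))) + 0)  =[add_zero →]=  (- (- (- -2)))    ⊢ ((b + 0) + (- (- (- (- -2)))))
(2) (b + 0)  =[add_zero →]=  b    ⊢ (b + (- (- (- (- -2)))))
(3) (- (- (- -2)))  =[neg_neg →]=  (- -2)    ⊢ (b + (- (- -2)))
(4) (- (- -2))  =[neg_neg →]=  -2    ⊢ cost 5, within 5

(b + -2)   [cost 5]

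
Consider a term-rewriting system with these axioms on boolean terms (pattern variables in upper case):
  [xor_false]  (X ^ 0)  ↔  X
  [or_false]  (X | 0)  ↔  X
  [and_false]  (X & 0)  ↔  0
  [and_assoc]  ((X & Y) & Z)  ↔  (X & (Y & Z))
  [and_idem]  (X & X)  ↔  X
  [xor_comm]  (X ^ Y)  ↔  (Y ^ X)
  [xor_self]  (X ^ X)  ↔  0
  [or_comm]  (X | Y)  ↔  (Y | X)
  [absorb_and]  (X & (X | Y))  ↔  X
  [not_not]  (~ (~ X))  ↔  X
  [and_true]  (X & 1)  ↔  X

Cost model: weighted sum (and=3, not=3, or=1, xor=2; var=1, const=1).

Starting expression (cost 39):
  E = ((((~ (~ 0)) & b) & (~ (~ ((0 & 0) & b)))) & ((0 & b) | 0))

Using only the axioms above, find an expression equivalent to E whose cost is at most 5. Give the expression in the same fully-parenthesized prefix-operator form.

step 1: not_not (→) rewrites (~ (~ ((0 & 0) & b))) into ((0 & 0) & b), now ((((~ (~ 0)) & b) & ((0 & 0) & b)) & ((0 & b) | 0))
step 2: and_idem (→) rewrites (0 & 0) into 0, now ((((~ (~ 0)) & b) & (0 & b)) & ((0 & b) | 0))
step 3: not_not (→) rewrites (~ (~ 0)) into 0, now (((0 & b) & (0 & b)) & ((0 & b) | 0))
step 4: and_idem (→) rewrites ((0 & b) & (0 & b)) into (0 & b), now ((0 & b) & ((0 & b) | 0))
step 5: absorb_and (→) rewrites ((0 & b) & ((0 & b) | 0)) into (0 & b), reaching cost 5 (bound 5)

(0 & b)   [cost 5]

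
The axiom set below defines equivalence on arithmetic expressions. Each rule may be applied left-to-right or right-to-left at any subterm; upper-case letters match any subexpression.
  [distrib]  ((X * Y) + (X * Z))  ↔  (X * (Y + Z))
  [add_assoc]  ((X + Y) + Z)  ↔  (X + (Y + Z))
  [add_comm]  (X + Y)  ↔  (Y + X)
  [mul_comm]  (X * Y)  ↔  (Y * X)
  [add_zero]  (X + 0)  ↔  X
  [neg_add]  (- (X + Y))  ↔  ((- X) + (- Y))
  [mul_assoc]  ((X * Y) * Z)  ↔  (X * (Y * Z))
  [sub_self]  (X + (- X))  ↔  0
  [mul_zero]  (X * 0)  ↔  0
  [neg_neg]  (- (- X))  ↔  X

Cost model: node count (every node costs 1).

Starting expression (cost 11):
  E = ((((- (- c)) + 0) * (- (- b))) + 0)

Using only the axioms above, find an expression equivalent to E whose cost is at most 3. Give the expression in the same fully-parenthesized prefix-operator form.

(c * b)   [cost 3]

1. [add_zero →] ((- (- c)) + 0)  →  (- (- c));  E = (((- (- c)) * (- (- b))) + 0)
2. [neg_neg →] (- (- c))  →  c;  E = ((c * (- (- b))) + 0)
3. [add_zero →] ((c * (- (- b))) + 0)  →  (c * (- (- b)))
4. [neg_neg →] (- (- b))  →  b;  cost 3 ≤ 3, done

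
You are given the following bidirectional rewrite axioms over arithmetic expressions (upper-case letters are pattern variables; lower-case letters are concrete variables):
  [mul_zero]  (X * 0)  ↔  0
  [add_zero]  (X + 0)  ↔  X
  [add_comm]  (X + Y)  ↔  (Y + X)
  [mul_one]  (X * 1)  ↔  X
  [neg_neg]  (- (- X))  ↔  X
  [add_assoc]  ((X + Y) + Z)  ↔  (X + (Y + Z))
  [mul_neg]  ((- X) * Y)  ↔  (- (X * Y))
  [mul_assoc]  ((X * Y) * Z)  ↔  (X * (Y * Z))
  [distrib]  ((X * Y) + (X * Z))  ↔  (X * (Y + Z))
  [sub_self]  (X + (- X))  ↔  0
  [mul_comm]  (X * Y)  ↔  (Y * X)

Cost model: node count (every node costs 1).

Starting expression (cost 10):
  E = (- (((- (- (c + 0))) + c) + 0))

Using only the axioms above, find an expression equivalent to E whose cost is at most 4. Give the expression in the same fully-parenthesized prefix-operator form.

1. [neg_neg →] (- (- (c + 0)))  →  (c + 0);  E = (- (((c + 0) + c) + 0))
2. [add_zero →] (c + 0)  →  c;  E = (- ((c + c) + 0))
3. [add_zero →] ((c + c) + 0)  →  (c + c);  cost 4 ≤ 4, done

(- (c + c))   [cost 4]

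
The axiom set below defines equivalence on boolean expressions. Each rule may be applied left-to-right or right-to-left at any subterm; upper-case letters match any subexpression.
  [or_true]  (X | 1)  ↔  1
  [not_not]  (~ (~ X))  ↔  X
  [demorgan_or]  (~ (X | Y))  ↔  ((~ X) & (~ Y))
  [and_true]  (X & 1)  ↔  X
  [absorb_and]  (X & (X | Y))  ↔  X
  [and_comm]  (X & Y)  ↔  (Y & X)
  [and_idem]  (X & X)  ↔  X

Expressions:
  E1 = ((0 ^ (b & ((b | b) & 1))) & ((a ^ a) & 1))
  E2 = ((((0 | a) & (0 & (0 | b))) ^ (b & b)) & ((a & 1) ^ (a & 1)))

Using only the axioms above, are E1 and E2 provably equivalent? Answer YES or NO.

YES

(1) ((a ^ a) & 1)  =[and_true →]=  (a ^ a)    ⊢ ((0 ^ (b & ((b | b) & 1))) & (a ^ a))
(2) ((b | b) & 1)  =[and_true →]=  (b | b)    ⊢ ((0 ^ (b & (b | b))) & (a ^ a))
(3) (b & (b | b))  =[absorb_and →]=  b    ⊢ ((0 ^ b) & (a ^ a))
(4) b  =[and_idem ←]=  (b & b)    ⊢ ((0 ^ (b & b)) & (a ^ a))
(5) a  =[and_true ←]=  (a & 1)    ⊢ ((0 ^ (b & b)) & ((a & 1) ^ a))
(6) 0  =[absorb_and ←]=  (0 & (0 | a))    ⊢ (((0 & (0 | a)) ^ (b & b)) & ((a & 1) ^ a))
(7) (0 & (0 | a))  =[and_comm →]=  ((0 | a) & 0)    ⊢ ((((0 | a) & 0) ^ (b & b)) & ((a & 1) ^ a))
(8) a  =[and_true ←]=  (a & 1)    ⊢ ((((0 | a) & 0) ^ (b & b)) & ((a & 1) ^ (a & 1)))
(9) 0  =[absorb_and ←]=  (0 & (0 | b))    ⊢ E2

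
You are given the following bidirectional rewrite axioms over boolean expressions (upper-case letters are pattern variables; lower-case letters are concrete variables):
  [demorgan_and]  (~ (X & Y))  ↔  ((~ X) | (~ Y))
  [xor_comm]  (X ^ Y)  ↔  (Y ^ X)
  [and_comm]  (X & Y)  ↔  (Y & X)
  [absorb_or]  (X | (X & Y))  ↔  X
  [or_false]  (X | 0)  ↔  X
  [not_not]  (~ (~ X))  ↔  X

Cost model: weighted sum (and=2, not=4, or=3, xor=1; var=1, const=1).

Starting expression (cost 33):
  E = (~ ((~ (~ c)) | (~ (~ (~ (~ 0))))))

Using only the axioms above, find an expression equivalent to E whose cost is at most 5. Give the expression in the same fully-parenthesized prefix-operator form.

step 1: not_not (→) rewrites (~ (~ (~ (~ 0)))) into (~ (~ 0)), now (~ ((~ (~ c)) | (~ (~ 0))))
step 2: not_not (→) rewrites (~ (~ 0)) into 0, now (~ ((~ (~ c)) | 0))
step 3: not_not (→) rewrites (~ (~ c)) into c, now (~ (c | 0))
step 4: or_false (→) rewrites (c | 0) into c, reaching cost 5 (bound 5)

(~ c)   [cost 5]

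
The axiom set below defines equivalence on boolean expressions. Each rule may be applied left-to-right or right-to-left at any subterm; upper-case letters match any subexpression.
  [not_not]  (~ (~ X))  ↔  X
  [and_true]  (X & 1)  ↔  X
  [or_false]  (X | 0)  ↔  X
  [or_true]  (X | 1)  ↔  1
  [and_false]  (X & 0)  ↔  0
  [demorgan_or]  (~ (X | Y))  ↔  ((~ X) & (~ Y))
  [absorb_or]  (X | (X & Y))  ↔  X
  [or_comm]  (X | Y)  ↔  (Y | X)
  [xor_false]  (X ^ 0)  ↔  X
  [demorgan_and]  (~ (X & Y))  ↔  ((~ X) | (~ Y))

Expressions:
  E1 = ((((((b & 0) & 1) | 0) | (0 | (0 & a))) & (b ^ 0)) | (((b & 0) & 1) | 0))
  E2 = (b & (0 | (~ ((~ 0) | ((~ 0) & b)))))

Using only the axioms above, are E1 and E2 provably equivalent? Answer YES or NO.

(1) (((b & 0) & 1) | 0)  =[or_false →]=  ((b & 0) & 1)    ⊢ (((((b & 0) & 1) | (0 | (0 & a))) & (b ^ 0)) | (((b & 0) & 1) | 0))
(2) (((((b & 0) & 1) | (0 | (0 & a))) & (b ^ 0)) | (((b & 0) & 1) | 0))  =[or_comm →]=  ((((b & 0) & 1) | 0) | ((((b & 0) & 1) | (0 | (0 & a))) & (b ^ 0)))
(3) (b ^ 0)  =[xor_false →]=  b    ⊢ ((((b & 0) & 1) | 0) | ((((b & 0) & 1) | (0 | (0 & a))) & b))
(4) (0 | (0 & a))  =[absorb_or →]=  0    ⊢ ((((b & 0) & 1) | 0) | ((((b & 0) & 1) | 0) & b))
(5) ((((b & 0) & 1) | 0) | ((((b & 0) & 1) | 0) & b))  =[absorb_or →]=  (((b & 0) & 1) | 0)
(6) (((b & 0) & 1) | 0)  =[or_false →]=  ((b & 0) & 1)
(7) ((b & 0) & 1)  =[and_true →]=  (b & 0)
(8) 0  =[or_false ←]=  (0 | 0)    ⊢ (b & (0 | 0))
(9) 0  =[not_not ←]=  (~ (~ 0))    ⊢ (b & (0 | (~ (~ 0))))
(10) (~ 0)  =[absorb_or ←]=  ((~ 0) | ((~ 0) & b))    ⊢ E2

YES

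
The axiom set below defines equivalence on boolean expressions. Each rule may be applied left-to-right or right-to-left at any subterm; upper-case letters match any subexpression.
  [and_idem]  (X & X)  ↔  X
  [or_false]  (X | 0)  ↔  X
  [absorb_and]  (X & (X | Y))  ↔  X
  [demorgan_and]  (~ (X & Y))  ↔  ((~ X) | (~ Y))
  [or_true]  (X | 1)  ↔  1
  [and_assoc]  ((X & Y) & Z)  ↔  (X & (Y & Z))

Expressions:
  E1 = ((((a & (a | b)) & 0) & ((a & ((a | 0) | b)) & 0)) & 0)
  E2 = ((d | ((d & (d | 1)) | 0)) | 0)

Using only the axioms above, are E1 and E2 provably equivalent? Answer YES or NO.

All listed rules preserve value, hence provable equivalence implies equal values everywhere; look for a separating assignment.
a=0, b=0, d=1 gives E1 ↦ 0, E2 ↦ 1; values differ ⇒ not provably equivalent.

NO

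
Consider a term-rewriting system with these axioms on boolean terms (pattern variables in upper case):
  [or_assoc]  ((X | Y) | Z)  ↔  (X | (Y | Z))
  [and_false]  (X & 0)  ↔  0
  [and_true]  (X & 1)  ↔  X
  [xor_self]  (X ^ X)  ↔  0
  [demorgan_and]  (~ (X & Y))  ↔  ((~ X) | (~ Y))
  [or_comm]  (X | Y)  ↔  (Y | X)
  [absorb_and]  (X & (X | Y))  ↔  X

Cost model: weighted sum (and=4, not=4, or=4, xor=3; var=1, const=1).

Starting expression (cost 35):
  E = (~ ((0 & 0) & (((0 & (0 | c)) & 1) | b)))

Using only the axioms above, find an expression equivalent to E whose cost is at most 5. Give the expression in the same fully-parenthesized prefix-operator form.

(~ 0)   [cost 5]

step 1: and_true (→) rewrites ((0 & (0 | c)) & 1) into (0 & (0 | c)), now (~ ((0 & 0) & ((0 & (0 | c)) | b)))
step 2: absorb_and (→) rewrites (0 & (0 | c)) into 0, now (~ ((0 & 0) & (0 | b)))
step 3: and_false (→) rewrites (0 & 0) into 0, now (~ (0 & (0 | b)))
step 4: absorb_and (→) rewrites (0 & (0 | b)) into 0, reaching cost 5 (bound 5)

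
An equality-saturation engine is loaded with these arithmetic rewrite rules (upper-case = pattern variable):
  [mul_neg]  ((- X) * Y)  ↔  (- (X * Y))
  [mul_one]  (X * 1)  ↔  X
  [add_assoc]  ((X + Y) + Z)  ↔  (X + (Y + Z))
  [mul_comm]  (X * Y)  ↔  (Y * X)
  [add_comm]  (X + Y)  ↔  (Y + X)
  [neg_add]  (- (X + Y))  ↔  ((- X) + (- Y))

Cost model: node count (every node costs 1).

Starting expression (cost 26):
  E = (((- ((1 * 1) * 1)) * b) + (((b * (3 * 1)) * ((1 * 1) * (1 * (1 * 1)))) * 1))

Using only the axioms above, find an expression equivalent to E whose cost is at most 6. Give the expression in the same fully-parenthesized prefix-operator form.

1. [mul_one →] (1 * 1)  →  1;  E = (((- ((1 * 1) * 1)) * b) + (((b * (3 * 1)) * ((1 * 1) * (1 * 1))) * 1))
2. [mul_neg →] ((- ((1 * 1) * 1)) * b)  →  (- (((1 * 1) * 1) * b));  E = ((- (((1 * 1) * 1) * b)) + (((b * (3 * 1)) * ((1 * 1) * (1 * 1))) * 1))
3. [mul_comm →] (((1 * 1) * 1) * b)  →  (b * ((1 * 1) * 1));  E = ((- (b * ((1 * 1) * 1))) + (((b * (3 * 1)) * ((1 * 1) * (1 * 1))) * 1))
4. [mul_comm →] (b * (3 * 1))  →  ((3 * 1) * b);  E = ((- (b * ((1 * 1) * 1))) + ((((3 * 1) * b) * ((1 * 1) * (1 * 1))) * 1))
5. [mul_one →] (1 * 1)  →  1;  E = ((- (b * ((1 * 1) * 1))) + ((((3 * 1) * b) * (1 * (1 * 1))) * 1))
6. [mul_one →] ((((3 * 1) * b) * (1 * (1 * 1))) * 1)  →  (((3 * 1) * b) * (1 * (1 * 1)));  E = ((- (b * ((1 * 1) * 1))) + (((3 * 1) * b) * (1 * (1 * 1))))
7. [mul_one →] ((1 * 1) * 1)  →  (1 * 1);  E = ((- (b * (1 * 1))) + (((3 * 1) * b) * (1 * (1 * 1))))
8. [mul_one →] (1 * 1)  →  1;  E = ((- (b * (1 * 1))) + (((3 * 1) * b) * (1 * 1)))
9. [mul_one →] (1 * 1)  →  1;  E = ((- (b * 1)) + (((3 * 1) * b) * (1 * 1)))
10. [mul_one →] (3 * 1)  →  3;  E = ((- (b * 1)) + ((3 * b) * (1 * 1)))
11. [mul_one →] (1 * 1)  →  1;  E = ((- (b * 1)) + ((3 * b) * 1))
12. [mul_one →] (b * 1)  →  b;  E = ((- b) + ((3 * b) * 1))
13. [mul_one →] ((3 * b) * 1)  →  (3 * b);  cost 6 ≤ 6, done

((- b) + (3 * b))   [cost 6]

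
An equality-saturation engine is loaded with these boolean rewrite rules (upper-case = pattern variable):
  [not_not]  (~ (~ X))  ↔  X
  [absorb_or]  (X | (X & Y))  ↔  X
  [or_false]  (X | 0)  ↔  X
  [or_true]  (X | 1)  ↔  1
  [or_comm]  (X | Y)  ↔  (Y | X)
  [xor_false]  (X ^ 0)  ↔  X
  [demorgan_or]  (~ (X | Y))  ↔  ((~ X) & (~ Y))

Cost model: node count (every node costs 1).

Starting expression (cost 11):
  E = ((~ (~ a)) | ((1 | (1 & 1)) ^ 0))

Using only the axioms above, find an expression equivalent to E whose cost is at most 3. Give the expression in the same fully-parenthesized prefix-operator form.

(a | 1)   [cost 3]

(1) ((1 | (1 & 1)) ^ 0)  =[xor_false →]=  (1 | (1 & 1))    ⊢ ((~ (~ a)) | (1 | (1 & 1)))
(2) (~ (~ a))  =[not_not →]=  a    ⊢ (a | (1 | (1 & 1)))
(3) (1 | (1 & 1))  =[absorb_or →]=  1    ⊢ cost 3, within 3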